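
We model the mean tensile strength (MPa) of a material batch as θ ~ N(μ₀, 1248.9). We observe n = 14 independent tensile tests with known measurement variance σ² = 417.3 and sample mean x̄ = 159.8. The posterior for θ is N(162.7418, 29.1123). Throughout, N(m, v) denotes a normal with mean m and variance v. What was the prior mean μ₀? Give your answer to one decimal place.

μ₀ = 286.0

With known observation variance, the Normal–Normal posterior has precision τ_n = τ₀ + n/σ² and mean μ_n = (τ₀μ₀ + (n/σ²)x̄)/τ_n.
Here τ₀ = 1/1248.9 = 0.000801 and τ_data = 14/417.3 = 0.033549, so τ_n = 0.034350.
Rearranging for μ₀: μ₀ = (μ_n·τ_n − τ_data·x̄)/τ₀ = (162.7418·0.034350 − 0.033549·159.8) / 0.000801 = 0.229051/0.000801 ≈ 286.0.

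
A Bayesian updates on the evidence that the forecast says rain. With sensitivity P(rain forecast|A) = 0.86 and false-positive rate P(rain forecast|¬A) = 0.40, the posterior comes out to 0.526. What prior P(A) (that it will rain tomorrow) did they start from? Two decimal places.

In odds form, posterior odds = prior odds × likelihood ratio, so prior odds = posterior odds ÷ LR.
Posterior odds = 0.526/(1−0.526) = 1.1097. LR = 0.86/0.40 = 2.1500.
Prior odds = 1.1097/2.1500 = 0.5161, so P(A) = 0.5161/(1+0.5161) ≈ 0.34.

P(A) = 0.34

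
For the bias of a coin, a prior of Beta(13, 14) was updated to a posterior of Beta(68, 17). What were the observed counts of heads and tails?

Beta is conjugate to the binomial likelihood: posterior = Beta(a+s, b+f).
Match parameters: s=68−13=55, f=17−14=3.

55 heads and 3 tails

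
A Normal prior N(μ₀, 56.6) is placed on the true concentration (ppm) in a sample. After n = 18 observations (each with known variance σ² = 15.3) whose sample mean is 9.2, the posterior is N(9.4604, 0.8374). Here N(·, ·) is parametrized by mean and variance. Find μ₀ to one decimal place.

μ₀ = 26.8

With known observation variance, the Normal–Normal posterior has precision τ_n = τ₀ + n/σ² and mean μ_n = (τ₀μ₀ + (n/σ²)x̄)/τ_n.
Here τ₀ = 1/56.6 = 0.017668 and τ_data = 18/15.3 = 1.176471, so τ_n = 1.194139.
Rearranging for μ₀: μ₀ = (μ_n·τ_n − τ_data·x̄)/τ₀ = (9.4604·1.194139 − 1.176471·9.2) / 0.017668 = 0.473499/0.017668 ≈ 26.8.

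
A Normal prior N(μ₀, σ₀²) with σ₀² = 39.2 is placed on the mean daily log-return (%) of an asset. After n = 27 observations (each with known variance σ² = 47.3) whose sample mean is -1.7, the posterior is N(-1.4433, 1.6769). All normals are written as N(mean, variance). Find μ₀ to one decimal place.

With known observation variance, the Normal–Normal posterior has precision τ_n = τ₀ + n/σ² and mean μ_n = (τ₀μ₀ + (n/σ²)x̄)/τ_n.
Here τ₀ = 1/39.2 = 0.025510 and τ_data = 27/47.3 = 0.570825, so τ_n = 0.596335.
Rearranging for μ₀: μ₀ = (μ_n·τ_n − τ_data·x̄)/τ₀ = (-1.4433·0.596335 − 0.570825·-1.7) / 0.025510 = 0.109712/0.025510 ≈ 4.3.

μ₀ = 4.3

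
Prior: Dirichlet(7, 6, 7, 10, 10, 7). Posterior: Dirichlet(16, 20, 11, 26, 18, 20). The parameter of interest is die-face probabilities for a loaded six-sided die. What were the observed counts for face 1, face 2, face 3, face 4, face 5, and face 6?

counts (9, 14, 4, 16, 8, 13)

For a Dirichlet(α) prior with multinomial counts c, the posterior is Dirichlet(α + c) componentwise.
Counts are posterior − prior componentwise: 16−7=9, 20−6=14, 11−7=4, 26−10=16, 18−10=8, 20−7=13.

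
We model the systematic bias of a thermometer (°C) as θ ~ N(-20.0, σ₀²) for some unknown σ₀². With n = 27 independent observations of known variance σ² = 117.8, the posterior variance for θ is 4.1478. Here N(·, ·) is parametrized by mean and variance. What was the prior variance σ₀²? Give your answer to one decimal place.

σ₀² = 84.1

Posterior precision equals prior precision plus data precision: 1/σ_n² = 1/σ₀² + n/σ².
So 1/σ₀² = 1/4.1478 − 27/117.8 = 0.241092 − 0.229202 = 0.011890.
Hence σ₀² = 1/0.011890 ≈ 84.1.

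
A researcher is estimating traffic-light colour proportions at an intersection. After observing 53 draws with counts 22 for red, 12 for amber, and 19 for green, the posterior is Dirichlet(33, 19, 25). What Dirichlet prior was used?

Dirichlet(11, 7, 6)

For a Dirichlet(α) prior with multinomial counts c, the posterior is Dirichlet(α + c) componentwise.
Subtract each count from the matching posterior parameter: 33−22=11, 19−12=7, 25−19=6.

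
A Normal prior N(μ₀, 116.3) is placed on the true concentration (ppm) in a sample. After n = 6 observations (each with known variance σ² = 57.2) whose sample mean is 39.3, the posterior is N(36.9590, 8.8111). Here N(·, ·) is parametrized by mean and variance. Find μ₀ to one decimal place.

μ₀ = 8.4

The posterior mean is a precision-weighted average: μ_n = (τ₀μ₀ + τ_data·x̄)/(τ₀+τ_data), with τ₀=1/σ₀² and τ_data=n/σ².
Here τ₀ = 1/116.3 = 0.008598 and τ_data = 6/57.2 = 0.104895, so τ_n = 0.113493.
Rearranging for μ₀: μ₀ = (μ_n·τ_n − τ_data·x̄)/τ₀ = (36.9590·0.113493 − 0.104895·39.3) / 0.008598 = 0.072214/0.008598 ≈ 8.4.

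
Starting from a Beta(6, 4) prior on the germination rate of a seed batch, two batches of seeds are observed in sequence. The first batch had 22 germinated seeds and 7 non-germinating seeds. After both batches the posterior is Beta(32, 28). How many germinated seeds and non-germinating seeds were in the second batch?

Because Beta–binomial updating is additive in the counts, the combined data contributed (α_post−α_prior, β_post−β_prior) successes and failures.
Total across both batches: 32−6=26 germinated seeds, 28−4=24 non-germinating seeds.
Subtract the first batch: 26−22=4 germinated seeds and 24−7=17 non-germinating seeds.

4 germinated seeds and 17 non-germinating seeds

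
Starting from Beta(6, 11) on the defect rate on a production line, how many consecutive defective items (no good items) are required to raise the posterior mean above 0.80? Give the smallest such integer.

k = 39

After k defective items and 0 good items the posterior is Beta(6+k, 11), with mean (6+k)/(6+11+k).
Set (6+k)/(17+k) > 0.80 and solve: k > (0.80·17 − 6)/(1 − 0.80) = 38.000.
The smallest integer exceeding 38.000 is 39.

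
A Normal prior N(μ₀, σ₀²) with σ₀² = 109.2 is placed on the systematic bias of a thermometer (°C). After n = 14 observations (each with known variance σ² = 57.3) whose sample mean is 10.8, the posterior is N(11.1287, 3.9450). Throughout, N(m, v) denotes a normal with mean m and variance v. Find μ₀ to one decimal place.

μ₀ = 19.9

With known observation variance, the Normal–Normal posterior has precision τ_n = τ₀ + n/σ² and mean μ_n = (τ₀μ₀ + (n/σ²)x̄)/τ_n.
Here τ₀ = 1/109.2 = 0.009158 and τ_data = 14/57.3 = 0.244328, so τ_n = 0.253486.
Rearranging for μ₀: μ₀ = (μ_n·τ_n − τ_data·x̄)/τ₀ = (11.1287·0.253486 − 0.244328·10.8) / 0.009158 = 0.182227/0.009158 ≈ 19.9.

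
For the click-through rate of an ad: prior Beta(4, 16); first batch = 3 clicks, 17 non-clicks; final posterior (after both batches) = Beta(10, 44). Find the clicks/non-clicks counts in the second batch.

Sequential conjugate updates are equivalent to a single update on the pooled data, so total successes = posterior α − prior α and total failures = posterior β − prior β.
Total across both batches: 10−4=6 clicks, 44−16=28 non-clicks.
Subtract the first batch: 6−3=3 clicks and 28−17=11 non-clicks.

3 clicks and 11 non-clicks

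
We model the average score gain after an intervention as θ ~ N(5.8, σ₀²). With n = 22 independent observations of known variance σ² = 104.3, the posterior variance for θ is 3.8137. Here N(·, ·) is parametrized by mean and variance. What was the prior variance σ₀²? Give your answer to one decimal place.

σ₀² = 19.5

Posterior precision equals prior precision plus data precision: 1/σ_n² = 1/σ₀² + n/σ².
So 1/σ₀² = 1/3.8137 − 22/104.3 = 0.262213 − 0.210930 = 0.051283.
Hence σ₀² = 1/0.051283 ≈ 19.5.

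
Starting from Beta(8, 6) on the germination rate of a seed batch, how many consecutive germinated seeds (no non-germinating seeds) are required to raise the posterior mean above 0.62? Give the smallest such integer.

k = 2

After k germinated seeds and 0 non-germinating seeds the posterior is Beta(8+k, 6), with mean (8+k)/(8+6+k).
Set (8+k)/(14+k) > 0.62 and solve: k > (0.62·14 − 8)/(1 − 0.62) = 1.789.
The smallest integer exceeding 1.789 is 2.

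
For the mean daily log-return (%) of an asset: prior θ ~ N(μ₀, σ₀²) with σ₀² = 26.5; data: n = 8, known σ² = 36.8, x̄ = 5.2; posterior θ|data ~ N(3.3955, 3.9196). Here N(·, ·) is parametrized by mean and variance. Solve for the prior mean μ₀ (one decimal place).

The posterior mean is a precision-weighted average: μ_n = (τ₀μ₀ + τ_data·x̄)/(τ₀+τ_data), with τ₀=1/σ₀² and τ_data=n/σ².
Here τ₀ = 1/26.5 = 0.037736 and τ_data = 8/36.8 = 0.217391, so τ_n = 0.255127.
Rearranging for μ₀: μ₀ = (μ_n·τ_n − τ_data·x̄)/τ₀ = (3.3955·0.255127 − 0.217391·5.2) / 0.037736 = -0.264149/0.037736 ≈ -7.0.

μ₀ = -7.0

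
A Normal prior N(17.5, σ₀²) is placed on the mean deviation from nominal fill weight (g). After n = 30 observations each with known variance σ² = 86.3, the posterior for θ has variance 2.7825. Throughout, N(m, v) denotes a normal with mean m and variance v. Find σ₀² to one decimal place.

For the Normal–Normal model with known σ², precisions add: τ_n = τ₀ + n/σ².
So 1/σ₀² = 1/2.7825 − 30/86.3 = 0.359389 − 0.347625 = 0.011764.
Hence σ₀² = 1/0.011764 ≈ 85.0.

σ₀² = 85.0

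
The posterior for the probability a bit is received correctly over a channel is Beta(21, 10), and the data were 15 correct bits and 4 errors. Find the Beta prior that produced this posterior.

Beta(6, 6)

Under Beta–binomial conjugacy the posterior parameters are (α+s, β+f).
Subtract the data counts: 21−15=6, 10−4=6.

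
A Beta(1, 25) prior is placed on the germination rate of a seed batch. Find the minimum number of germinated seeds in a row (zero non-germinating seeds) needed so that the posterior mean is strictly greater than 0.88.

After k germinated seeds and 0 non-germinating seeds the posterior is Beta(1+k, 25), with mean (1+k)/(1+25+k).
Set (1+k)/(26+k) > 0.88 and solve: k > (0.88·26 − 1)/(1 − 0.88) = 182.333.
The smallest integer exceeding 182.333 is 183.

k = 183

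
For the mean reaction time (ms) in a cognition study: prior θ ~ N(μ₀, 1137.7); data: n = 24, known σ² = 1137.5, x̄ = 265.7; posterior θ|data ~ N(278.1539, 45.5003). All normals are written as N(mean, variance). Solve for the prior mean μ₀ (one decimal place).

The posterior mean is a precision-weighted average: μ_n = (τ₀μ₀ + τ_data·x̄)/(τ₀+τ_data), with τ₀=1/σ₀² and τ_data=n/σ².
Here τ₀ = 1/1137.7 = 0.000879 and τ_data = 24/1137.5 = 0.021099, so τ_n = 0.021978.
Rearranging for μ₀: μ₀ = (μ_n·τ_n − τ_data·x̄)/τ₀ = (278.1539·0.021978 − 0.021099·265.7) / 0.000879 = 0.507262/0.000879 ≈ 577.1.

μ₀ = 577.1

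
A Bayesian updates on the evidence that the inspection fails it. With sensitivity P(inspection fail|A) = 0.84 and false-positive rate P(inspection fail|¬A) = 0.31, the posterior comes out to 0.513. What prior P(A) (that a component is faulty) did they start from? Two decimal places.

In odds form, posterior odds = prior odds × likelihood ratio, so prior odds = posterior odds ÷ LR.
Posterior odds = 0.513/(1−0.513) = 1.0534. LR = 0.84/0.31 = 2.7097.
Prior odds = 1.0534/2.7097 = 0.3888, so P(A) = 0.3888/(1+0.3888) ≈ 0.28.

P(A) = 0.28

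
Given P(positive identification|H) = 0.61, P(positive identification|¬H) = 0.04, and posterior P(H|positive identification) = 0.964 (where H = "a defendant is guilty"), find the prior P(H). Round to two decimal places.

P(H) = 0.64

Bayes' rule in odds form gives O(H|E) = O(H)·[P(E|H)/P(E|¬H)], hence O(H) = O(H|E)/LR.
Posterior odds = 0.964/(1−0.964) = 26.7778. LR = 0.61/0.04 = 15.2500.
Prior odds = 26.7778/15.2500 = 1.7559, so P(H) = 1.7559/(1+1.7559) ≈ 0.64.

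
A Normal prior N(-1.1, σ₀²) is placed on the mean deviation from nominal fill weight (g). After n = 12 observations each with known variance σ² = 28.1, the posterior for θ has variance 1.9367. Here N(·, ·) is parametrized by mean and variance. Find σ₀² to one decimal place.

σ₀² = 11.2

For the Normal–Normal model with known σ², precisions add: τ_n = τ₀ + n/σ².
So 1/σ₀² = 1/1.9367 − 12/28.1 = 0.516342 − 0.427046 = 0.089296.
Hence σ₀² = 1/0.089296 ≈ 11.2.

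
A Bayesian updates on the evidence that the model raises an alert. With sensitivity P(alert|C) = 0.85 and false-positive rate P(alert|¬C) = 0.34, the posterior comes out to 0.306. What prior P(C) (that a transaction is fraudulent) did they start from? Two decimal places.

P(C) = 0.15

In odds form, posterior odds = prior odds × likelihood ratio, so prior odds = posterior odds ÷ LR.
Posterior odds = 0.306/(1−0.306) = 0.4409. LR = 0.85/0.34 = 2.5000.
Prior odds = 0.4409/2.5000 = 0.1764, so P(C) = 0.1764/(1+0.1764) ≈ 0.15.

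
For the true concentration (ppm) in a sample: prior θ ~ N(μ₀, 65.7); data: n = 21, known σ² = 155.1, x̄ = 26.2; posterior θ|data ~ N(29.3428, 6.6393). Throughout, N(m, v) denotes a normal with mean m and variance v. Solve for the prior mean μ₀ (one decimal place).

With known observation variance, the Normal–Normal posterior has precision τ_n = τ₀ + n/σ² and mean μ_n = (τ₀μ₀ + (n/σ²)x̄)/τ_n.
Here τ₀ = 1/65.7 = 0.015221 and τ_data = 21/155.1 = 0.135397, so τ_n = 0.150618.
Rearranging for μ₀: μ₀ = (μ_n·τ_n − τ_data·x̄)/τ₀ = (29.3428·0.150618 − 0.135397·26.2) / 0.015221 = 0.872152/0.015221 ≈ 57.3.

μ₀ = 57.3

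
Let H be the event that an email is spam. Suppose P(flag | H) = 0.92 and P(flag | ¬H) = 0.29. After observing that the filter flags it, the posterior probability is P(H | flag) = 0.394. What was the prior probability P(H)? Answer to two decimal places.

Bayes' rule in odds form gives O(H|E) = O(H)·[P(E|H)/P(E|¬H)], hence O(H) = O(H|E)/LR.
Posterior odds = 0.394/(1−0.394) = 0.6502. LR = 0.92/0.29 = 3.1724.
Prior odds = 0.6502/3.1724 = 0.2050, so P(H) = 0.2050/(1+0.2050) ≈ 0.17.

P(H) = 0.17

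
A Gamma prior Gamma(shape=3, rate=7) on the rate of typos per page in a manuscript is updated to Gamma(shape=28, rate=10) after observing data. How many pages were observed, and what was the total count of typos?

Gamma–Poisson conjugacy: posterior shape = α + Σxᵢ, posterior rate = β + n.
Matching: Σxᵢ = 28 − 3 = 25 and n = 10 − 7 = 3.

n = 3 pages with total 25 typos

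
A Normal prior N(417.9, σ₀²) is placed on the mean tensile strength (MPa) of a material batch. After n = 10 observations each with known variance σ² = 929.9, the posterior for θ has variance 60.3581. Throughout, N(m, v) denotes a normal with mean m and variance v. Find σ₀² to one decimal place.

σ₀² = 172.0

For the Normal–Normal model with known σ², precisions add: τ_n = τ₀ + n/σ².
So 1/σ₀² = 1/60.3581 − 10/929.9 = 0.016568 − 0.010754 = 0.005814.
Hence σ₀² = 1/0.005814 ≈ 172.0.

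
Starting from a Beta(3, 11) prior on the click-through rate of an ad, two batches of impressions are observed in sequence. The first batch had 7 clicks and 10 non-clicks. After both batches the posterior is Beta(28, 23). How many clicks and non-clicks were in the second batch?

Because Beta–binomial updating is additive in the counts, the combined data contributed (α_post−α_prior, β_post−β_prior) successes and failures.
Total across both batches: 28−3=25 clicks, 23−11=12 non-clicks.
Subtract the first batch: 25−7=18 clicks and 12−10=2 non-clicks.

18 clicks and 2 non-clicks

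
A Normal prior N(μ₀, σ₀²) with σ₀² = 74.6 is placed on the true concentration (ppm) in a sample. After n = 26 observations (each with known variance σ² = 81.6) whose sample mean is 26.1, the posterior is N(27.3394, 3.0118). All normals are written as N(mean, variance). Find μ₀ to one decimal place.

The posterior mean is a precision-weighted average: μ_n = (τ₀μ₀ + τ_data·x̄)/(τ₀+τ_data), with τ₀=1/σ₀² and τ_data=n/σ².
Here τ₀ = 1/74.6 = 0.013405 and τ_data = 26/81.6 = 0.318627, so τ_n = 0.332032.
Rearranging for μ₀: μ₀ = (μ_n·τ_n − τ_data·x̄)/τ₀ = (27.3394·0.332032 − 0.318627·26.1) / 0.013405 = 0.761391/0.013405 ≈ 56.8.

μ₀ = 56.8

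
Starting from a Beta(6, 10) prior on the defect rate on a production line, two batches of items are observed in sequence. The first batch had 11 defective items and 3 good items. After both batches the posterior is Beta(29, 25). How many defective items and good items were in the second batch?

12 defective items and 12 good items

Sequential conjugate updates are equivalent to a single update on the pooled data, so total successes = posterior α − prior α and total failures = posterior β − prior β.
Total across both batches: 29−6=23 defective items, 25−10=15 good items.
Subtract the first batch: 23−11=12 defective items and 15−3=12 good items.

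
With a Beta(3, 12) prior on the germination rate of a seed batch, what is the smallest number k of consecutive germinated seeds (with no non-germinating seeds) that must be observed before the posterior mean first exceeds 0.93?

After k germinated seeds and 0 non-germinating seeds the posterior is Beta(3+k, 12), with mean (3+k)/(3+12+k).
Set (3+k)/(15+k) > 0.93 and solve: k > (0.93·15 − 3)/(1 − 0.93) = 156.429.
The smallest integer exceeding 156.429 is 157, and checking k=157: (160)/(172) = 0.9302 > 0.93.

k = 157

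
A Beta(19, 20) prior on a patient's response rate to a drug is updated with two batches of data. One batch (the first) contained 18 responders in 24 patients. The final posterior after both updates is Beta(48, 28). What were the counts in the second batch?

Sequential conjugate updates are equivalent to a single update on the pooled data, so total successes = posterior α − prior α and total failures = posterior β − prior β.
Total across both batches: 48−19=29 responders, 28−20=8 non-responders.
Subtract the first batch: 29−18=11 responders and 8−6=2 non-responders.

11 responders and 2 non-responders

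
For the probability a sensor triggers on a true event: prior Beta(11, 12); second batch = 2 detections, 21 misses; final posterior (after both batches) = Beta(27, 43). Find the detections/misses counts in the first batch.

Sequential conjugate updates are equivalent to a single update on the pooled data, so total successes = posterior α − prior α and total failures = posterior β − prior β.
Total across both batches: 27−11=16 detections, 43−12=31 misses.
Subtract the second batch: 16−2=14 detections and 31−21=10 misses.

14 detections and 10 misses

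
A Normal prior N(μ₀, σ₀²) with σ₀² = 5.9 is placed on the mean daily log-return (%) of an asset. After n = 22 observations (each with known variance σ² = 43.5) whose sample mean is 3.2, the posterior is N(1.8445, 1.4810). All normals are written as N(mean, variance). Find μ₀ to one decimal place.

With known observation variance, the Normal–Normal posterior has precision τ_n = τ₀ + n/σ² and mean μ_n = (τ₀μ₀ + (n/σ²)x̄)/τ_n.
Here τ₀ = 1/5.9 = 0.169492 and τ_data = 22/43.5 = 0.505747, so τ_n = 0.675239.
Rearranging for μ₀: μ₀ = (μ_n·τ_n − τ_data·x̄)/τ₀ = (1.8445·0.675239 − 0.505747·3.2) / 0.169492 = -0.372912/0.169492 ≈ -2.2.

μ₀ = -2.2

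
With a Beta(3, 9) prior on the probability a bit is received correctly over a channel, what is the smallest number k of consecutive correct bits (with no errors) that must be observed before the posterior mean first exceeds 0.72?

k = 21

After k correct bits and 0 errors the posterior is Beta(3+k, 9), with mean (3+k)/(3+9+k).
Set (3+k)/(12+k) > 0.72 and solve: k > (0.72·12 − 3)/(1 − 0.72) = 20.143.
The smallest integer exceeding 20.143 is 21.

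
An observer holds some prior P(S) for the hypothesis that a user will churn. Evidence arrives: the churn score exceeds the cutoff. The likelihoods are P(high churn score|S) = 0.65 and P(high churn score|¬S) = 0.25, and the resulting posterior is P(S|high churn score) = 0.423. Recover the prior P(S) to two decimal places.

Bayes' rule in odds form gives O(S|E) = O(S)·[P(E|S)/P(E|¬S)], hence O(S) = O(S|E)/LR.
Posterior odds = 0.423/(1−0.423) = 0.7331. LR = 0.65/0.25 = 2.6000.
Prior odds = 0.7331/2.6000 = 0.2820, so P(S) = 0.2820/(1+0.2820) ≈ 0.22.

P(S) = 0.22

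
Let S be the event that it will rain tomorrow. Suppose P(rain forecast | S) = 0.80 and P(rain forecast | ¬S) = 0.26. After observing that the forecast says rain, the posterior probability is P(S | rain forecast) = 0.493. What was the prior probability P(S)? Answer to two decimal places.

In odds form, posterior odds = prior odds × likelihood ratio, so prior odds = posterior odds ÷ LR.
Posterior odds = 0.493/(1−0.493) = 0.9724. LR = 0.80/0.26 = 3.0769.
Prior odds = 0.9724/3.0769 = 0.3160, so P(S) = 0.3160/(1+0.3160) ≈ 0.24.

P(S) = 0.24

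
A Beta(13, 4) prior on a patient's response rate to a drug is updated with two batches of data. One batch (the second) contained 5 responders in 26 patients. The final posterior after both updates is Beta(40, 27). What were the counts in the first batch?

22 responders and 2 non-responders

Because Beta–binomial updating is additive in the counts, the combined data contributed (α_post−α_prior, β_post−β_prior) successes and failures.
Total across both batches: 40−13=27 responders, 27−4=23 non-responders.
Subtract the second batch: 27−5=22 responders and 23−21=2 non-responders.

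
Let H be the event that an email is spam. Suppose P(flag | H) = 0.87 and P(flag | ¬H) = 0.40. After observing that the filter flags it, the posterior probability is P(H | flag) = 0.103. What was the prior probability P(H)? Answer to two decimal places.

P(H) = 0.05

In odds form, posterior odds = prior odds × likelihood ratio, so prior odds = posterior odds ÷ LR.
Posterior odds = 0.103/(1−0.103) = 0.1148. LR = 0.87/0.40 = 2.1750.
Prior odds = 0.1148/2.1750 = 0.0528, so P(H) = 0.0528/(1+0.0528) ≈ 0.05.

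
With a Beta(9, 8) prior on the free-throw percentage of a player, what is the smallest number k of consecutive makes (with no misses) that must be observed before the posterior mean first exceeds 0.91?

After k makes and 0 misses the posterior is Beta(9+k, 8), with mean (9+k)/(9+8+k).
Set (9+k)/(17+k) > 0.91 and solve: k > (0.91·17 − 9)/(1 − 0.91) = 71.889.
The smallest integer exceeding 71.889 is 72.

k = 72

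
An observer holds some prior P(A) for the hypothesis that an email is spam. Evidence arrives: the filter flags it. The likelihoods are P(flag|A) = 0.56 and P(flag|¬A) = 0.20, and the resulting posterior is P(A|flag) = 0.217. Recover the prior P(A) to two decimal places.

Bayes' rule in odds form gives O(A|E) = O(A)·[P(E|A)/P(E|¬A)], hence O(A) = O(A|E)/LR.
Posterior odds = 0.217/(1−0.217) = 0.2771. LR = 0.56/0.20 = 2.8000.
Prior odds = 0.2771/2.8000 = 0.0990, so P(A) = 0.0990/(1+0.0990) ≈ 0.09.

P(A) = 0.09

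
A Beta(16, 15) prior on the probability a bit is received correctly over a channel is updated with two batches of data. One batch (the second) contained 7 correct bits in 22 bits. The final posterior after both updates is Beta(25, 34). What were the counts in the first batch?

Because Beta–binomial updating is additive in the counts, the combined data contributed (α_post−α_prior, β_post−β_prior) successes and failures.
Total across both batches: 25−16=9 correct bits, 34−15=19 errors.
Subtract the second batch: 9−7=2 correct bits and 19−15=4 errors.

2 correct bits and 4 errors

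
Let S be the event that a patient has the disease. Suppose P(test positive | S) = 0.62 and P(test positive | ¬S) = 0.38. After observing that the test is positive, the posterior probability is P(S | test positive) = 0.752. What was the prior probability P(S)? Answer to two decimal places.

P(S) = 0.65

Bayes' rule in odds form gives O(S|E) = O(S)·[P(E|S)/P(E|¬S)], hence O(S) = O(S|E)/LR.
Posterior odds = 0.752/(1−0.752) = 3.0323. LR = 0.62/0.38 = 1.6316.
Prior odds = 3.0323/1.6316 = 1.8585, so P(S) = 1.8585/(1+1.8585) ≈ 0.65.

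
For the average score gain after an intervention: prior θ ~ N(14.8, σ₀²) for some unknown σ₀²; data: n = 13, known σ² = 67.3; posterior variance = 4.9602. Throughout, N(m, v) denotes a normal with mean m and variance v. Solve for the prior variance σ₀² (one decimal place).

σ₀² = 118.5

Posterior precision equals prior precision plus data precision: 1/σ_n² = 1/σ₀² + n/σ².
So 1/σ₀² = 1/4.9602 − 13/67.3 = 0.201605 − 0.193165 = 0.008440.
Hence σ₀² = 1/0.008440 ≈ 118.5.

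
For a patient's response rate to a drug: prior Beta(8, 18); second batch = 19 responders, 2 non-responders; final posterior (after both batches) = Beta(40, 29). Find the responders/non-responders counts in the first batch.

13 responders and 9 non-responders

Sequential conjugate updates are equivalent to a single update on the pooled data, so total successes = posterior α − prior α and total failures = posterior β − prior β.
Total across both batches: 40−8=32 responders, 29−18=11 non-responders.
Subtract the second batch: 32−19=13 responders and 11−2=9 non-responders.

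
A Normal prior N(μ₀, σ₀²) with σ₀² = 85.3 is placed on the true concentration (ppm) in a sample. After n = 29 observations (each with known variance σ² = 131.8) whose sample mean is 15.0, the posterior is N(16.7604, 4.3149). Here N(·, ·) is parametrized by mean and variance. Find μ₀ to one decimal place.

The posterior mean is a precision-weighted average: μ_n = (τ₀μ₀ + τ_data·x̄)/(τ₀+τ_data), with τ₀=1/σ₀² and τ_data=n/σ².
Here τ₀ = 1/85.3 = 0.011723 and τ_data = 29/131.8 = 0.220030, so τ_n = 0.231753.
Rearranging for μ₀: μ₀ = (μ_n·τ_n − τ_data·x̄)/τ₀ = (16.7604·0.231753 − 0.220030·15.0) / 0.011723 = 0.583823/0.011723 ≈ 49.8.

μ₀ = 49.8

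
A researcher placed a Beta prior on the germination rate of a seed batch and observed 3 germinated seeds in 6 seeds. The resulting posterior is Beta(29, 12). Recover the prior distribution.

Under Beta–binomial conjugacy the posterior parameters are (a+s, b+f).
So a = 29 − 3 = 26 and b = 12 − 3 = 9.

Beta(26, 9)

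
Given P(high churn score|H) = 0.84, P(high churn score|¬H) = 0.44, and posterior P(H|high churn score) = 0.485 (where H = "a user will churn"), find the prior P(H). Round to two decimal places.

P(H) = 0.33

In odds form, posterior odds = prior odds × likelihood ratio, so prior odds = posterior odds ÷ LR.
Posterior odds = 0.485/(1−0.485) = 0.9417. LR = 0.84/0.44 = 1.9091.
Prior odds = 0.9417/1.9091 = 0.4933, so P(H) = 0.4933/(1+0.4933) ≈ 0.33.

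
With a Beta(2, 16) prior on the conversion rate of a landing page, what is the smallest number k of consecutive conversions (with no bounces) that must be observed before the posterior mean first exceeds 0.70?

After k conversions and 0 bounces the posterior is Beta(2+k, 16), with mean (2+k)/(2+16+k).
Set (2+k)/(18+k) > 0.70 and solve: k > (0.70·18 − 2)/(1 − 0.70) = 35.333.
The smallest integer exceeding 35.333 is 36.

k = 36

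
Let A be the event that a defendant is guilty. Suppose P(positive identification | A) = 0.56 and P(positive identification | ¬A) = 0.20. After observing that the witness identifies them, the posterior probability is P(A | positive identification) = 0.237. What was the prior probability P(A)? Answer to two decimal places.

P(A) = 0.10

Bayes' rule in odds form gives O(A|E) = O(A)·[P(E|A)/P(E|¬A)], hence O(A) = O(A|E)/LR.
Posterior odds = 0.237/(1−0.237) = 0.3106. LR = 0.56/0.20 = 2.8000.
Prior odds = 0.3106/2.8000 = 0.1109, so P(A) = 0.1109/(1+0.1109) ≈ 0.10.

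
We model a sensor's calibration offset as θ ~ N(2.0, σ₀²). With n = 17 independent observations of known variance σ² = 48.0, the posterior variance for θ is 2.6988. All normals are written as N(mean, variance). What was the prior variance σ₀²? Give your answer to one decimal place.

For the Normal–Normal model with known σ², precisions add: τ_n = τ₀ + n/σ².
So 1/σ₀² = 1/2.6988 − 17/48.0 = 0.370535 − 0.354167 = 0.016368.
Hence σ₀² = 1/0.016368 ≈ 61.1.

σ₀² = 61.1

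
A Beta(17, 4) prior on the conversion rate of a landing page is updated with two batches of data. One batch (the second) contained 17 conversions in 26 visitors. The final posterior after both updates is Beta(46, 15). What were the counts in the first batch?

12 conversions and 2 bounces

Sequential conjugate updates are equivalent to a single update on the pooled data, so total successes = posterior α − prior α and total failures = posterior β − prior β.
Total across both batches: 46−17=29 conversions, 15−4=11 bounces.
Subtract the second batch: 29−17=12 conversions and 11−9=2 bounces.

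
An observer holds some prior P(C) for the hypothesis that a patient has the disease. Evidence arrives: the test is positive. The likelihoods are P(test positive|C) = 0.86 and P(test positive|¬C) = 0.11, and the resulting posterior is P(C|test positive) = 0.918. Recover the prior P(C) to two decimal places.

Bayes' rule in odds form gives O(C|E) = O(C)·[P(E|C)/P(E|¬C)], hence O(C) = O(C|E)/LR.
Posterior odds = 0.918/(1−0.918) = 11.1951. LR = 0.86/0.11 = 7.8182.
Prior odds = 11.1951/7.8182 = 1.4319, so P(C) = 1.4319/(1+1.4319) ≈ 0.59.

P(C) = 0.59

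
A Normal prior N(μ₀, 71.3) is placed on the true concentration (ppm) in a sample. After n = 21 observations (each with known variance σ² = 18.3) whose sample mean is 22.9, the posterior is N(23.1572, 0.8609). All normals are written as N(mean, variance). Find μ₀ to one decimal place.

The posterior mean is a precision-weighted average: μ_n = (τ₀μ₀ + τ_data·x̄)/(τ₀+τ_data), with τ₀=1/σ₀² and τ_data=n/σ².
Here τ₀ = 1/71.3 = 0.014025 and τ_data = 21/18.3 = 1.147541, so τ_n = 1.161566.
Rearranging for μ₀: μ₀ = (μ_n·τ_n − τ_data·x̄)/τ₀ = (23.1572·1.161566 − 1.147541·22.9) / 0.014025 = 0.619927/0.014025 ≈ 44.2.

μ₀ = 44.2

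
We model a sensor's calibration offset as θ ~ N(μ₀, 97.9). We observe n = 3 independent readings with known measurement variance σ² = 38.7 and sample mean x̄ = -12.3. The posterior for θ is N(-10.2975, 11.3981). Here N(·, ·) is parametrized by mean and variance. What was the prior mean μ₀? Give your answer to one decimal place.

μ₀ = 4.9

With known observation variance, the Normal–Normal posterior has precision τ_n = τ₀ + n/σ² and mean μ_n = (τ₀μ₀ + (n/σ²)x̄)/τ_n.
Here τ₀ = 1/97.9 = 0.010215 and τ_data = 3/38.7 = 0.077519, so τ_n = 0.087734.
Rearranging for μ₀: μ₀ = (μ_n·τ_n − τ_data·x̄)/τ₀ = (-10.2975·0.087734 − 0.077519·-12.3) / 0.010215 = 0.050043/0.010215 ≈ 4.9.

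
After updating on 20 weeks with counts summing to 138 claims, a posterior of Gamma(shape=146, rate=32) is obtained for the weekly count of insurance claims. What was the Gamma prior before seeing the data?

Gamma(shape=8, rate=12)

A Gamma(α, β) prior (rate parametrization) on a Poisson rate with n observations summing to S gives posterior Gamma(α+S, β+n).
So α = 146 − 138 = 8 and β = 32 − 20 = 12.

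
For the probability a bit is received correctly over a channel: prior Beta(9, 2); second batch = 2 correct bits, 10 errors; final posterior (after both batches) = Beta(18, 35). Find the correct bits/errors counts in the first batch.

Sequential conjugate updates are equivalent to a single update on the pooled data, so total successes = posterior α − prior α and total failures = posterior β − prior β.
Total across both batches: 18−9=9 correct bits, 35−2=33 errors.
Subtract the second batch: 9−2=7 correct bits and 33−10=23 errors.

7 correct bits and 23 errors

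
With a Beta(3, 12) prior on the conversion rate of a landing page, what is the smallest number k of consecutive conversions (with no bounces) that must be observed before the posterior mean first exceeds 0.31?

k = 3

After k conversions and 0 bounces the posterior is Beta(3+k, 12), with mean (3+k)/(3+12+k).
Set (3+k)/(15+k) > 0.31 and solve: k > (0.31·15 − 3)/(1 − 0.31) = 2.391.
The smallest integer exceeding 2.391 is 3.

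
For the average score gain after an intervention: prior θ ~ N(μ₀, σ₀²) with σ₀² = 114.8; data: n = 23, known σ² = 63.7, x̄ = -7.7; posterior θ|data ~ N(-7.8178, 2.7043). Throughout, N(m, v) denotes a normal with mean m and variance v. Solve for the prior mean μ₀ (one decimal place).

With known observation variance, the Normal–Normal posterior has precision τ_n = τ₀ + n/σ² and mean μ_n = (τ₀μ₀ + (n/σ²)x̄)/τ_n.
Here τ₀ = 1/114.8 = 0.008711 and τ_data = 23/63.7 = 0.361068, so τ_n = 0.369779.
Rearranging for μ₀: μ₀ = (μ_n·τ_n − τ_data·x̄)/τ₀ = (-7.8178·0.369779 − 0.361068·-7.7) / 0.008711 = -0.110635/0.008711 ≈ -12.7.

μ₀ = -12.7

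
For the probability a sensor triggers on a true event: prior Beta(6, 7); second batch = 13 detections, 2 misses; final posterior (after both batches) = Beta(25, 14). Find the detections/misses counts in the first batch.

Sequential conjugate updates are equivalent to a single update on the pooled data, so total successes = posterior α − prior α and total failures = posterior β − prior β.
Total across both batches: 25−6=19 detections, 14−7=7 misses.
Subtract the second batch: 19−13=6 detections and 7−2=5 misses.

6 detections and 5 misses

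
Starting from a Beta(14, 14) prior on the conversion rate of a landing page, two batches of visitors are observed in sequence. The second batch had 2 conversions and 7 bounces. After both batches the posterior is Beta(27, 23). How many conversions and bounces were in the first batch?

11 conversions and 2 bounces

Because Beta–binomial updating is additive in the counts, the combined data contributed (α_post−α_prior, β_post−β_prior) successes and failures.
Total across both batches: 27−14=13 conversions, 23−14=9 bounces.
Subtract the second batch: 13−2=11 conversions and 9−7=2 bounces.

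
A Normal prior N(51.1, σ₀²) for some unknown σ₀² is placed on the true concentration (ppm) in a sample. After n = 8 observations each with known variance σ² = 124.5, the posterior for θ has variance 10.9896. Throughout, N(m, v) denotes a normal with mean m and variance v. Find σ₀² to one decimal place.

σ₀² = 37.4

Posterior precision equals prior precision plus data precision: 1/σ_n² = 1/σ₀² + n/σ².
So 1/σ₀² = 1/10.9896 − 8/124.5 = 0.090995 − 0.064257 = 0.026738.
Hence σ₀² = 1/0.026738 ≈ 37.4.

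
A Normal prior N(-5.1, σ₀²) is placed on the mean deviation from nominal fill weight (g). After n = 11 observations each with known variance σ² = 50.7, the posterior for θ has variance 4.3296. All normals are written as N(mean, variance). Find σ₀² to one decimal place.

For the Normal–Normal model with known σ², precisions add: τ_n = τ₀ + n/σ².
So 1/σ₀² = 1/4.3296 − 11/50.7 = 0.230968 − 0.216963 = 0.014005.
Hence σ₀² = 1/0.014005 ≈ 71.4.

σ₀² = 71.4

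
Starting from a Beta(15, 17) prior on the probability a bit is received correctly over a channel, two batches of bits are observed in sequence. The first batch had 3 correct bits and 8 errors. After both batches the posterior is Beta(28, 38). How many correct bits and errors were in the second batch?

Because Beta–binomial updating is additive in the counts, the combined data contributed (α_post−α_prior, β_post−β_prior) successes and failures.
Total across both batches: 28−15=13 correct bits, 38−17=21 errors.
Subtract the first batch: 13−3=10 correct bits and 21−8=13 errors.

10 correct bits and 13 errors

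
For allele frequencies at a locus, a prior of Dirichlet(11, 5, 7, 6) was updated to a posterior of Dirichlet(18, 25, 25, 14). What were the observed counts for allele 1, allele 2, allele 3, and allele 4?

counts (7, 20, 18, 8)

For a Dirichlet(α) prior with multinomial counts c, the posterior is Dirichlet(α + c) componentwise.
Counts are posterior − prior componentwise: 18−11=7, 25−5=20, 25−7=18, 14−6=8.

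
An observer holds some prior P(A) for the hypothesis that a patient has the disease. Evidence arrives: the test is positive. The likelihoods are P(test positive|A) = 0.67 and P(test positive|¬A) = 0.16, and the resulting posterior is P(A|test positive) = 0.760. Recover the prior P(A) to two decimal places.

P(A) = 0.43

In odds form, posterior odds = prior odds × likelihood ratio, so prior odds = posterior odds ÷ LR.
Posterior odds = 0.760/(1−0.760) = 3.1667. LR = 0.67/0.16 = 4.1875.
Prior odds = 3.1667/4.1875 = 0.7562, so P(A) = 0.7562/(1+0.7562) ≈ 0.43.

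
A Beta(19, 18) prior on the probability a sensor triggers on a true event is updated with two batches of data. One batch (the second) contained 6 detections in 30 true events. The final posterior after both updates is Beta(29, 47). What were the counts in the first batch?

4 detections and 5 misses

Because Beta–binomial updating is additive in the counts, the combined data contributed (α_post−α_prior, β_post−β_prior) successes and failures.
Total across both batches: 29−19=10 detections, 47−18=29 misses.
Subtract the second batch: 10−6=4 detections and 29−24=5 misses.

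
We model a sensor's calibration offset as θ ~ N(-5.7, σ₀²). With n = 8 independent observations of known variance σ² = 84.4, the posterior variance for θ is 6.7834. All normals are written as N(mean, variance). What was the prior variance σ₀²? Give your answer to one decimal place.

σ₀² = 19.0

Posterior precision equals prior precision plus data precision: 1/σ_n² = 1/σ₀² + n/σ².
So 1/σ₀² = 1/6.7834 − 8/84.4 = 0.147419 − 0.094787 = 0.052632.
Hence σ₀² = 1/0.052632 ≈ 19.0.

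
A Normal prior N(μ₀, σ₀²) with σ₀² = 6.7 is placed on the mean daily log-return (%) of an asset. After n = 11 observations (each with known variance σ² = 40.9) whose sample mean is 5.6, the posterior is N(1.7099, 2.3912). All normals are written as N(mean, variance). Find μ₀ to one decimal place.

The posterior mean is a precision-weighted average: μ_n = (τ₀μ₀ + τ_data·x̄)/(τ₀+τ_data), with τ₀=1/σ₀² and τ_data=n/σ².
Here τ₀ = 1/6.7 = 0.149254 and τ_data = 11/40.9 = 0.268949, so τ_n = 0.418203.
Rearranging for μ₀: μ₀ = (μ_n·τ_n − τ_data·x̄)/τ₀ = (1.7099·0.418203 − 0.268949·5.6) / 0.149254 = -0.791029/0.149254 ≈ -5.3.

μ₀ = -5.3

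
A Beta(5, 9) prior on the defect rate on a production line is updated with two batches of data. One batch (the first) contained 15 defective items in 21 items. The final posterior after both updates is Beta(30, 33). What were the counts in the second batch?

Sequential conjugate updates are equivalent to a single update on the pooled data, so total successes = posterior α − prior α and total failures = posterior β − prior β.
Total across both batches: 30−5=25 defective items, 33−9=24 good items.
Subtract the first batch: 25−15=10 defective items and 24−6=18 good items.

10 defective items and 18 good items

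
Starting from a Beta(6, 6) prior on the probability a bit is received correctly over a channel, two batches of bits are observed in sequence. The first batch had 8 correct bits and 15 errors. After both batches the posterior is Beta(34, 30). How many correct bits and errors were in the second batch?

Sequential conjugate updates are equivalent to a single update on the pooled data, so total successes = posterior α − prior α and total failures = posterior β − prior β.
Total across both batches: 34−6=28 correct bits, 30−6=24 errors.
Subtract the first batch: 28−8=20 correct bits and 24−15=9 errors.

20 correct bits and 9 errors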